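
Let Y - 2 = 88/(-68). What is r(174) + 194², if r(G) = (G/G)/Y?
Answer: 451649/12 ≈ 37637.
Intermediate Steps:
Y = 12/17 (Y = 2 + 88/(-68) = 2 + 88*(-1/68) = 2 - 22/17 = 12/17 ≈ 0.70588)
r(G) = 17/12 (r(G) = (G/G)/(12/17) = 1*(17/12) = 17/12)
r(174) + 194² = 17/12 + 194² = 17/12 + 37636 = 451649/12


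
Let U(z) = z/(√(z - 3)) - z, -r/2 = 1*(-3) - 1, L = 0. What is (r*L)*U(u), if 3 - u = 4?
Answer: 0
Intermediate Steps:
u = -1 (u = 3 - 1*4 = 3 - 4 = -1)
r = 8 (r = -2*(1*(-3) - 1) = -2*(-3 - 1) = -2*(-4) = 8)
U(z) = -z + z/√(-3 + z) (U(z) = z/(√(-3 + z)) - z = z/√(-3 + z) - z = -z + z/√(-3 + z))
(r*L)*U(u) = (8*0)*(-1*(-1) - 1/√(-3 - 1)) = 0*(1 - 1/√(-4)) = 0*(1 - (-1)*I/2) = 0*(1 + I/2) = 0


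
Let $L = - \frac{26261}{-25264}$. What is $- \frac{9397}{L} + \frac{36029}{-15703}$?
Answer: $- \frac{3728929560593}{412376483} \approx -9042.5$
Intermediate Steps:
$L = \frac{26261}{25264}$ ($L = \left(-26261\right) \left(- \frac{1}{25264}\right) = \frac{26261}{25264} \approx 1.0395$)
$- \frac{9397}{L} + \frac{36029}{-15703} = - \frac{9397}{\frac{26261}{25264}} + \frac{36029}{-15703} = \left(-9397\right) \frac{25264}{26261} + 36029 \left(- \frac{1}{15703}\right) = - \frac{237405808}{26261} - \frac{36029}{15703} = - \frac{3728929560593}{412376483}$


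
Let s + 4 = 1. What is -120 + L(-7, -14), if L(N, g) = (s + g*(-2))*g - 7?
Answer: -477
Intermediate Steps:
s = -3 (s = -4 + 1 = -3)
L(N, g) = -7 + g*(-3 - 2*g) (L(N, g) = (-3 + g*(-2))*g - 7 = (-3 - 2*g)*g - 7 = g*(-3 - 2*g) - 7 = -7 + g*(-3 - 2*g))
-120 + L(-7, -14) = -120 + (-7 - 3*(-14) - 2*(-14)²) = -120 + (-7 + 42 - 2*196) = -120 + (-7 + 42 - 392) = -120 - 357 = -477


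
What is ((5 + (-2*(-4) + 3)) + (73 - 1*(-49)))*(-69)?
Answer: -9522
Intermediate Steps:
((5 + (-2*(-4) + 3)) + (73 - 1*(-49)))*(-69) = ((5 + (8 + 3)) + (73 + 49))*(-69) = ((5 + 11) + 122)*(-69) = (16 + 122)*(-69) = 138*(-69) = -9522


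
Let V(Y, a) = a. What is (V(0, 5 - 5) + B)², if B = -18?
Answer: 324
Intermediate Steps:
(V(0, 5 - 5) + B)² = ((5 - 5) - 18)² = (0 - 18)² = (-18)² = 324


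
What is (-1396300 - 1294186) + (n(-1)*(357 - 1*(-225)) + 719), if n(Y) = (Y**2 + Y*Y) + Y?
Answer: -2689185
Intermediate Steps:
n(Y) = Y + 2*Y**2 (n(Y) = (Y**2 + Y**2) + Y = 2*Y**2 + Y = Y + 2*Y**2)
(-1396300 - 1294186) + (n(-1)*(357 - 1*(-225)) + 719) = (-1396300 - 1294186) + ((-(1 + 2*(-1)))*(357 - 1*(-225)) + 719) = -2690486 + ((-(1 - 2))*(357 + 225) + 719) = -2690486 + (-1*(-1)*582 + 719) = -2690486 + (1*582 + 719) = -2690486 + (582 + 719) = -2690486 + 1301 = -2689185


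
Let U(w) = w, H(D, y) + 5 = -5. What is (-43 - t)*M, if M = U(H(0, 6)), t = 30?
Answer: 730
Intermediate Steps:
H(D, y) = -10 (H(D, y) = -5 - 5 = -10)
M = -10
(-43 - t)*M = (-43 - 1*30)*(-10) = (-43 - 30)*(-10) = -73*(-10) = 730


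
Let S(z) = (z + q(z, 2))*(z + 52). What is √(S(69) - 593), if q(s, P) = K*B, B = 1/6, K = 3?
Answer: 9*√386/2 ≈ 88.411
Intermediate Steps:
B = ⅙ (B = 1*(⅙) = ⅙ ≈ 0.16667)
q(s, P) = ½ (q(s, P) = 3*(⅙) = ½)
S(z) = (½ + z)*(52 + z) (S(z) = (z + ½)*(z + 52) = (½ + z)*(52 + z))
√(S(69) - 593) = √((26 + 69² + (105/2)*69) - 593) = √((26 + 4761 + 7245/2) - 593) = √(16819/2 - 593) = √(15633/2) = 9*√386/2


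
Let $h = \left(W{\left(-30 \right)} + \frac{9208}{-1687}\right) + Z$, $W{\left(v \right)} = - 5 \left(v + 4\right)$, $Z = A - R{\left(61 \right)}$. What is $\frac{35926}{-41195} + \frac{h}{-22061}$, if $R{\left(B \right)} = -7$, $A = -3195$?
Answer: $- \frac{14599436576}{19911045245} \approx -0.73323$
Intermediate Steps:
$Z = -3188$ ($Z = -3195 - -7 = -3195 + 7 = -3188$)
$W{\left(v \right)} = -20 - 5 v$ ($W{\left(v \right)} = - 5 \left(4 + v\right) = -20 - 5 v$)
$h = - \frac{5168054}{1687}$ ($h = \left(\left(-20 - -150\right) + \frac{9208}{-1687}\right) - 3188 = \left(\left(-20 + 150\right) + 9208 \left(- \frac{1}{1687}\right)\right) - 3188 = \left(130 - \frac{9208}{1687}\right) - 3188 = \frac{210102}{1687} - 3188 = - \frac{5168054}{1687} \approx -3063.5$)
$\frac{35926}{-41195} + \frac{h}{-22061} = \frac{35926}{-41195} - \frac{5168054}{1687 \left(-22061\right)} = 35926 \left(- \frac{1}{41195}\right) - - \frac{5168054}{37216907} = - \frac{3266}{3745} + \frac{5168054}{37216907} = - \frac{14599436576}{19911045245}$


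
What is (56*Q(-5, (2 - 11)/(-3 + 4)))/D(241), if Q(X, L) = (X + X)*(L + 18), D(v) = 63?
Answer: -80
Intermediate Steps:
Q(X, L) = 2*X*(18 + L) (Q(X, L) = (2*X)*(18 + L) = 2*X*(18 + L))
(56*Q(-5, (2 - 11)/(-3 + 4)))/D(241) = (56*(2*(-5)*(18 + (2 - 11)/(-3 + 4))))/63 = (56*(2*(-5)*(18 - 9/1)))*(1/63) = (56*(2*(-5)*(18 - 9*1)))*(1/63) = (56*(2*(-5)*(18 - 9)))*(1/63) = (56*(2*(-5)*9))*(1/63) = (56*(-90))*(1/63) = -5040*1/63 = -80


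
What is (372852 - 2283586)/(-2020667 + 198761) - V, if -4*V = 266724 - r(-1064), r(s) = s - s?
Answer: 60744212360/910953 ≈ 66682.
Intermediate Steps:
r(s) = 0
V = -66681 (V = -(266724 - 1*0)/4 = -(266724 + 0)/4 = -1/4*266724 = -66681)
(372852 - 2283586)/(-2020667 + 198761) - V = (372852 - 2283586)/(-2020667 + 198761) - 1*(-66681) = -1910734/(-1821906) + 66681 = -1910734*(-1/1821906) + 66681 = 955367/910953 + 66681 = 60744212360/910953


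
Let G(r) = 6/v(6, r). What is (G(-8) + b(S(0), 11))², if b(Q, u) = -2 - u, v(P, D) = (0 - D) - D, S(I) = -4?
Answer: 10201/64 ≈ 159.39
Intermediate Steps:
v(P, D) = -2*D (v(P, D) = -D - D = -2*D)
G(r) = -3/r (G(r) = 6/((-2*r)) = 6*(-1/(2*r)) = -3/r)
(G(-8) + b(S(0), 11))² = (-3/(-8) + (-2 - 1*11))² = (-3*(-⅛) + (-2 - 11))² = (3/8 - 13)² = (-101/8)² = 10201/64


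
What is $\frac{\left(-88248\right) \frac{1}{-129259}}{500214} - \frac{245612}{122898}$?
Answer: $- \frac{1323380323888334}{662186318744379} \approx -1.9985$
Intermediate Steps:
$\frac{\left(-88248\right) \frac{1}{-129259}}{500214} - \frac{245612}{122898} = \left(-88248\right) \left(- \frac{1}{129259}\right) \frac{1}{500214} - \frac{122806}{61449} = \frac{88248}{129259} \cdot \frac{1}{500214} - \frac{122806}{61449} = \frac{14708}{10776193571} - \frac{122806}{61449} = - \frac{1323380323888334}{662186318744379}$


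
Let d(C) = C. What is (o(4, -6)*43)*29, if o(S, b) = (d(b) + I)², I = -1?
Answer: 61103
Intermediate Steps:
o(S, b) = (-1 + b)² (o(S, b) = (b - 1)² = (-1 + b)²)
(o(4, -6)*43)*29 = ((-1 - 6)²*43)*29 = ((-7)²*43)*29 = (49*43)*29 = 2107*29 = 61103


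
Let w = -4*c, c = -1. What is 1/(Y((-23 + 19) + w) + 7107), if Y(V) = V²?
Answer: 1/7107 ≈ 0.00014071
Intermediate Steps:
w = 4 (w = -4*(-1) = 4)
1/(Y((-23 + 19) + w) + 7107) = 1/(((-23 + 19) + 4)² + 7107) = 1/((-4 + 4)² + 7107) = 1/(0² + 7107) = 1/(0 + 7107) = 1/7107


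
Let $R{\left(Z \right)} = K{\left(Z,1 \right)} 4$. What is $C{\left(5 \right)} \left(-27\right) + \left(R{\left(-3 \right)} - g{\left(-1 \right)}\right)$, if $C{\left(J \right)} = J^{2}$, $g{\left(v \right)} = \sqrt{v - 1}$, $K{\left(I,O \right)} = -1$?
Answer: $-679 - i \sqrt{2} \approx -679.0 - 1.4142 i$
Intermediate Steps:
$g{\left(v \right)} = \sqrt{-1 + v}$
$R{\left(Z \right)} = -4$ ($R{\left(Z \right)} = \left(-1\right) 4 = -4$)
$C{\left(5 \right)} \left(-27\right) + \left(R{\left(-3 \right)} - g{\left(-1 \right)}\right) = 5^{2} \left(-27\right) - \left(4 + \sqrt{-1 - 1}\right) = 25 \left(-27\right) - \left(4 + \sqrt{-2}\right) = -675 - \left(4 + i \sqrt{2}\right) = -679 - i \sqrt{2}$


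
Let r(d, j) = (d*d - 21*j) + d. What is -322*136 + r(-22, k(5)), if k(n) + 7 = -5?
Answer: -43078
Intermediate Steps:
k(n) = -12 (k(n) = -7 - 5 = -12)
r(d, j) = d + d**2 - 21*j (r(d, j) = (d**2 - 21*j) + d = d + d**2 - 21*j)
-322*136 + r(-22, k(5)) = -322*136 + (-22 + (-22)**2 - 21*(-12)) = -43792 + (-22 + 484 + 252) = -43792 + 714 = -43078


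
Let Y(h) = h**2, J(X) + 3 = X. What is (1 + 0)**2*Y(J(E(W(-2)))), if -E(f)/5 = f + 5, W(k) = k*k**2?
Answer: 144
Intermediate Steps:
W(k) = k**3
E(f) = -25 - 5*f (E(f) = -5*(f + 5) = -5*(5 + f) = -25 - 5*f)
J(X) = -3 + X
(1 + 0)**2*Y(J(E(W(-2)))) = (1 + 0)**2*(-3 + (-25 - 5*(-2)**3))**2 = 1**2*(-3 + (-25 - 5*(-8)))**2 = 1*(-3 + (-25 + 40))**2 = 1*(-3 + 15)**2 = 1*12**2 = 1*144 = 144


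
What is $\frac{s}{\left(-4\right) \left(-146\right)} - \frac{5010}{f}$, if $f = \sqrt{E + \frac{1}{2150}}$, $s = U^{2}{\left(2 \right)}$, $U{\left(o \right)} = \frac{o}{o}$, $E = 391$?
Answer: $\frac{1}{584} - \frac{8350 \sqrt{72295986}}{280217} \approx -253.36$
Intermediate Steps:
$U{\left(o \right)} = 1$
$s = 1$ ($s = 1^{2} = 1$)
$f = \frac{\sqrt{72295986}}{430}$ ($f = \sqrt{391 + \frac{1}{2150}} = \sqrt{\frac{840651}{2150}} = \frac{\sqrt{72295986}}{430} \approx 19.774$)
$\frac{s}{\left(-4\right) \left(-146\right)} - \frac{5010}{f} = 1 \frac{1}{\left(-4\right) \left(-146\right)} - \frac{5010}{\frac{1}{430} \sqrt{72295986}} = 1 \cdot \frac{1}{584} - 5010 \frac{5 \sqrt{72295986}}{840651} = 1 \cdot \frac{1}{584} - \frac{8350 \sqrt{72295986}}{280217} = \frac{1}{584} - \frac{8350 \sqrt{72295986}}{280217}$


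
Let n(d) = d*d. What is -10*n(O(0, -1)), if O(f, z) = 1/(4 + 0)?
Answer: -5/8 ≈ -0.62500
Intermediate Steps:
O(f, z) = ¼ (O(f, z) = 1/4 = ¼)
n(d) = d²
-10*n(O(0, -1)) = -10*(¼)² = -10*1/16 = -5/8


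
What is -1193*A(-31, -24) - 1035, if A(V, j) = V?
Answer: 35948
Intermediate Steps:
-1193*A(-31, -24) - 1035 = -1193*(-31) - 1035 = 36983 - 1035 = 35948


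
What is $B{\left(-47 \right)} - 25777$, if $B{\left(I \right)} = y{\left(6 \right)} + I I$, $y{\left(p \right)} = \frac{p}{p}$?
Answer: $-23567$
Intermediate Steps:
$y{\left(p \right)} = 1$
$B{\left(I \right)} = 1 + I^{2}$ ($B{\left(I \right)} = 1 + I I = 1 + I^{2}$)
$B{\left(-47 \right)} - 25777 = \left(1 + \left(-47\right)^{2}\right) - 25777 = \left(1 + 2209\right) - 25777 = 2210 - 25777 = -23567$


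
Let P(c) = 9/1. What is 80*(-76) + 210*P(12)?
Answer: -4190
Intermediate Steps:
P(c) = 9 (P(c) = 9*1 = 9)
80*(-76) + 210*P(12) = 80*(-76) + 210*9 = -6080 + 1890 = -4190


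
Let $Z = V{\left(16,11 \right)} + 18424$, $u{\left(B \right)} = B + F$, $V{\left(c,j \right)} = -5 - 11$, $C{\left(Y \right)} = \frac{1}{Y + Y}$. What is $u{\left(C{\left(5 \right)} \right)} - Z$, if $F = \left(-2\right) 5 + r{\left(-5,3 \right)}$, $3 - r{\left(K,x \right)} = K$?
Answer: $- \frac{184099}{10} \approx -18410.0$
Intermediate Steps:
$r{\left(K,x \right)} = 3 - K$
$F = -2$ ($F = \left(-2\right) 5 + \left(3 - -5\right) = -10 + \left(3 + 5\right) = -10 + 8 = -2$)
$C{\left(Y \right)} = \frac{1}{2 Y}$
$V{\left(c,j \right)} = -16$ ($V{\left(c,j \right)} = -5 - 11 = -16$)
$u{\left(B \right)} = -2 + B$ ($u{\left(B \right)} = B - 2 = -2 + B$)
$Z = 18408$ ($Z = -16 + 18424 = 18408$)
$u{\left(C{\left(5 \right)} \right)} - Z = \left(-2 + \frac{1}{2 \cdot 5}\right) - 18408 = \left(-2 + \frac{1}{2} \cdot \frac{1}{5}\right) - 18408 = \left(-2 + \frac{1}{10}\right) - 18408 = - \frac{19}{10} - 18408 = - \frac{184099}{10}$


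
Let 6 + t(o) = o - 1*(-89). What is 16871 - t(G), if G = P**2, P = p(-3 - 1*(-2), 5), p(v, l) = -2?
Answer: 16784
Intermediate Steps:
P = -2
G = 4 (G = (-2)**2 = 4)
t(o) = 83 + o (t(o) = -6 + (o - 1*(-89)) = -6 + (o + 89) = -6 + (89 + o) = 83 + o)
16871 - t(G) = 16871 - (83 + 4) = 16871 - 1*87 = 16871 - 87 = 16784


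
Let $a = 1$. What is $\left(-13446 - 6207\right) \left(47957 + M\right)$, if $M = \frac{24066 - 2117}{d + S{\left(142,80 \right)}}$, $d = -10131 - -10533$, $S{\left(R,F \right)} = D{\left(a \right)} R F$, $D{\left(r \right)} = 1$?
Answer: $- \frac{11086103672499}{11762} \approx -9.4254 \cdot 10^{8}$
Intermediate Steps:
$S{\left(R,F \right)} = F R$ ($S{\left(R,F \right)} = 1 R F = R F = F R$)
$d = 402$ ($d = -10131 + 10533 = 402$)
$M = \frac{21949}{11762}$ ($M = \frac{24066 - 2117}{402 + 80 \cdot 142} = \frac{21949}{402 + 11360} = \frac{21949}{11762} \approx 1.8661$)
$\left(-13446 - 6207\right) \left(47957 + M\right) = \left(-13446 - 6207\right) \left(47957 + \frac{21949}{11762}\right) = \left(-19653\right) \frac{564092183}{11762} = - \frac{11086103672499}{11762}$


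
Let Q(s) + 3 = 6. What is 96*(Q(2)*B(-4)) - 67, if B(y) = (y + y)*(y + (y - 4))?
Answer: 27581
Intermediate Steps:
Q(s) = 3 (Q(s) = -3 + 6 = 3)
B(y) = 2*y*(-4 + 2*y) (B(y) = (2*y)*(y + (-4 + y)) = (2*y)*(-4 + 2*y) = 2*y*(-4 + 2*y))
96*(Q(2)*B(-4)) - 67 = 96*(3*(4*(-4)*(-2 - 4))) - 67 = 96*(3*(4*(-4)*(-6))) - 67 = 96*(3*96) - 67 = 96*288 - 67 = 27648 - 67 = 27581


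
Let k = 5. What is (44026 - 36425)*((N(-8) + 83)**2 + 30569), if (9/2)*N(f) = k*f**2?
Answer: 33443320658/81 ≈ 4.1288e+8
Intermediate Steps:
N(f) = 10*f**2/9 (N(f) = 2*(5*f**2)/9 = 10*f**2/9)
(44026 - 36425)*((N(-8) + 83)**2 + 30569) = (44026 - 36425)*(((10/9)*(-8)**2 + 83)**2 + 30569) = 7601*(((10/9)*64 + 83)**2 + 30569) = 7601*((640/9 + 83)**2 + 30569) = 7601*((1387/9)**2 + 30569) = 7601*(1923769/81 + 30569) = 7601*(4399858/81) = 33443320658/81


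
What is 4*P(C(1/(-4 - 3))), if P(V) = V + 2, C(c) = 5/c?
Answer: -132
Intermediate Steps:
P(V) = 2 + V
4*P(C(1/(-4 - 3))) = 4*(2 + 5/(1/(-4 - 3))) = 4*(2 + 5/(1/(-7))) = 4*(2 + 5/(-⅐)) = 4*(2 + 5*(-7)) = 4*(2 - 35) = 4*(-33) = -132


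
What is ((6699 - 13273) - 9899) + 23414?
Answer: 6941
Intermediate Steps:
((6699 - 13273) - 9899) + 23414 = (-6574 - 9899) + 23414 = -16473 + 23414 = 6941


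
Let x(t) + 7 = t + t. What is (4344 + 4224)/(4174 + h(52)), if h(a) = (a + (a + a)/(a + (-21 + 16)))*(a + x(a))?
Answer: 201348/287915 ≈ 0.69933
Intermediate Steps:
x(t) = -7 + 2*t (x(t) = -7 + (t + t) = -7 + 2*t)
h(a) = (-7 + 3*a)*(a + 2*a/(-5 + a)) (h(a) = (a + (a + a)/(a + (-21 + 16)))*(a + (-7 + 2*a)) = (a + (2*a)/(a - 5))*(-7 + 3*a) = (a + (2*a)/(-5 + a))*(-7 + 3*a) = (a + 2*a/(-5 + a))*(-7 + 3*a) = (-7 + 3*a)*(a + 2*a/(-5 + a)))
(4344 + 4224)/(4174 + h(52)) = (4344 + 4224)/(4174 + 52*(21 - 16*52 + 3*52**2)/(-5 + 52)) = 8568/(4174 + 52*(21 - 832 + 3*2704)/47) = 8568/(4174 + 52*(1/47)*(21 - 832 + 8112)) = 8568/(4174 + 52*(1/47)*7301) = 8568/(4174 + 379652/47) = 8568/(575830/47) = 8568*(47/575830) = 201348/287915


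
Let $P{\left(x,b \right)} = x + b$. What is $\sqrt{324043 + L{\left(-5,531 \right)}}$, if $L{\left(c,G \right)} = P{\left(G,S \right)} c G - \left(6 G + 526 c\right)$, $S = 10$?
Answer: $6 i \sqrt{30913} \approx 1054.9 i$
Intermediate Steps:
$P{\left(x,b \right)} = b + x$
$L{\left(c,G \right)} = - 526 c - 6 G + G c \left(10 + G\right)$ ($L{\left(c,G \right)} = \left(10 + G\right) c G - \left(6 G + 526 c\right) = c \left(10 + G\right) G - \left(6 G + 526 c\right) = G c \left(10 + G\right) - \left(6 G + 526 c\right) = - 526 c - 6 G + G c \left(10 + G\right)$)
$\sqrt{324043 + L{\left(-5,531 \right)}} = \sqrt{324043 - \left(556 + 2655 \left(10 + 531\right)\right)} = \sqrt{324043 + \left(2630 - 3186 + 531 \left(-5\right) 541\right)} = \sqrt{324043 - 1436911} = \sqrt{-1112868} = 6 i \sqrt{30913}$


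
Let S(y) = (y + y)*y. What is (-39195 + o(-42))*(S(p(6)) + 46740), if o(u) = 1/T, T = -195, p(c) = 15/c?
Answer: -71466114613/39 ≈ -1.8325e+9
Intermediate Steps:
S(y) = 2*y² (S(y) = (2*y)*y = 2*y²)
o(u) = -1/195 (o(u) = 1/(-195) = -1/195)
(-39195 + o(-42))*(S(p(6)) + 46740) = (-39195 - 1/195)*(2*(15/6)² + 46740) = -7643026*(2*(15*(⅙))² + 46740)/195 = -7643026*(2*(5/2)² + 46740)/195 = -7643026*(2*(25/4) + 46740)/195 = -7643026*(25/2 + 46740)/195 = -7643026/195*93505/2 = -71466114613/39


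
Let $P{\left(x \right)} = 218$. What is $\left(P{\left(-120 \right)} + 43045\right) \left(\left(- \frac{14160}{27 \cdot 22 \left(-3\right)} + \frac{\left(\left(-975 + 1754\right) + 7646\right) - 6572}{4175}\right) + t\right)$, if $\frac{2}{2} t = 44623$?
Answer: $\frac{24184369993742}{12525} \approx 1.9309 \cdot 10^{9}$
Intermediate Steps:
$t = 44623$
$\left(P{\left(-120 \right)} + 43045\right) \left(\left(- \frac{14160}{27 \cdot 22 \left(-3\right)} + \frac{\left(\left(-975 + 1754\right) + 7646\right) - 6572}{4175}\right) + t\right) = \left(218 + 43045\right) \left(\left(- \frac{14160}{27 \cdot 22 \left(-3\right)} + \frac{\left(\left(-975 + 1754\right) + 7646\right) - 6572}{4175}\right) + 44623\right) = 43263 \left(\left(- \frac{14160}{594 \left(-3\right)} + \left(\left(779 + 7646\right) - 6572\right) \frac{1}{4175}\right) + 44623\right) = 43263 \left(\left(- \frac{14160}{-1782} + \left(8425 - 6572\right) \frac{1}{4175}\right) + 44623\right) = 43263 \left(\left(\left(-14160\right) \left(- \frac{1}{1782}\right) + 1853 \cdot \frac{1}{4175}\right) + 44623\right) = 43263 \left(\left(\frac{2360}{297} + \frac{1853}{4175}\right) + 44623\right) = 43263 \left(\frac{10403341}{1239975} + 44623\right) = 43263 \cdot \frac{55341807766}{1239975} = \frac{24184369993742}{12525}$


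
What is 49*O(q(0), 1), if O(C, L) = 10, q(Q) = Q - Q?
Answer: 490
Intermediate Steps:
q(Q) = 0
49*O(q(0), 1) = 49*10 = 490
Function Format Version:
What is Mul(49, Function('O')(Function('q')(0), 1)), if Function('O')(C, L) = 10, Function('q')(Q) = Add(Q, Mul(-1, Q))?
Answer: 490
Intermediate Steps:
Function('q')(Q) = 0
Mul(49, Function('O')(Function('q')(0), 1)) = Mul(49, 10) = 490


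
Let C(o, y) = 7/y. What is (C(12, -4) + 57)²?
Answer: 48841/16 ≈ 3052.6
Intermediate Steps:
(C(12, -4) + 57)² = (7/(-4) + 57)² = (7*(-¼) + 57)² = (-7/4 + 57)² = (221/4)² = 48841/16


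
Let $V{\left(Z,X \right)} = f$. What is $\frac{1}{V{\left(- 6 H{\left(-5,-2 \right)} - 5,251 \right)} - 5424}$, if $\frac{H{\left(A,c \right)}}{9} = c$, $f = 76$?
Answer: $- \frac{1}{5348} \approx -0.00018699$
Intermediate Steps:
$H{\left(A,c \right)} = 9 c$
$V{\left(Z,X \right)} = 76$
$\frac{1}{V{\left(- 6 H{\left(-5,-2 \right)} - 5,251 \right)} - 5424} = \frac{1}{76 - 5424} = \frac{1}{-5348} = - \frac{1}{5348}$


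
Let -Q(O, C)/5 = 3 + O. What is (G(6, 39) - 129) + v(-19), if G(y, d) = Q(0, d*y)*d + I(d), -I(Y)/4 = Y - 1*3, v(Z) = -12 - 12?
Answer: -882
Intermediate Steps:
v(Z) = -24
Q(O, C) = -15 - 5*O (Q(O, C) = -5*(3 + O) = -15 - 5*O)
I(Y) = 12 - 4*Y (I(Y) = -4*(Y - 1*3) = -4*(Y - 3) = -4*(-3 + Y) = 12 - 4*Y)
G(y, d) = 12 - 19*d (G(y, d) = (-15 - 5*0)*d + (12 - 4*d) = (-15 + 0)*d + (12 - 4*d) = -15*d + (12 - 4*d) = 12 - 19*d)
(G(6, 39) - 129) + v(-19) = ((12 - 19*39) - 129) - 24 = ((12 - 741) - 129) - 24 = (-729 - 129) - 24 = -858 - 24 = -882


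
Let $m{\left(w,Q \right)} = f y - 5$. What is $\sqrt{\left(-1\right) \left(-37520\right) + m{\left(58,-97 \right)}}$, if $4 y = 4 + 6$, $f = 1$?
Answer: $\frac{\sqrt{150070}}{2} \approx 193.69$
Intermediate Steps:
$y = \frac{5}{2}$ ($y = \frac{4 + 6}{4} = \frac{1}{4} \cdot 10 = \frac{5}{2} \approx 2.5$)
$m{\left(w,Q \right)} = - \frac{5}{2}$ ($m{\left(w,Q \right)} = 1 \cdot \frac{5}{2} - 5 = \frac{5}{2} - 5 = - \frac{5}{2}$)
$\sqrt{\left(-1\right) \left(-37520\right) + m{\left(58,-97 \right)}} = \sqrt{\left(-1\right) \left(-37520\right) - \frac{5}{2}} = \sqrt{37520 - \frac{5}{2}} = \sqrt{\frac{75035}{2}} = \frac{\sqrt{150070}}{2}$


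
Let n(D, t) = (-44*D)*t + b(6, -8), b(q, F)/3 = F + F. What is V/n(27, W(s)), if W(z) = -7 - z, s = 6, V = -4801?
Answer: -4801/15396 ≈ -0.31183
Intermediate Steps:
b(q, F) = 6*F (b(q, F) = 3*(F + F) = 3*(2*F) = 6*F)
n(D, t) = -48 - 44*D*t (n(D, t) = (-44*D)*t + 6*(-8) = -44*D*t - 48 = -48 - 44*D*t)
V/n(27, W(s)) = -4801/(-48 - 44*27*(-7 - 1*6)) = -4801/(-48 - 44*27*(-7 - 6)) = -4801/(-48 - 44*27*(-13)) = -4801/(-48 + 15444) = -4801/15396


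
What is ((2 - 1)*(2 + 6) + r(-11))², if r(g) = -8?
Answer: 0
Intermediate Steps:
((2 - 1)*(2 + 6) + r(-11))² = ((2 - 1)*(2 + 6) - 8)² = (1*8 - 8)² = (8 - 8)² = 0² = 0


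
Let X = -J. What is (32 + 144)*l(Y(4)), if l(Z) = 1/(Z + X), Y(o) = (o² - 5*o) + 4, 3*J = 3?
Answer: -176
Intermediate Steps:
J = 1 (J = (⅓)*3 = 1)
X = -1 (X = -1*1 = -1)
Y(o) = 4 + o² - 5*o
l(Z) = 1/(-1 + Z) (l(Z) = 1/(Z - 1) = 1/(-1 + Z))
(32 + 144)*l(Y(4)) = (32 + 144)/(-1 + (4 + 4² - 5*4)) = 176/(-1 + (4 + 16 - 20)) = 176/(-1 + 0) = 176/(-1) = 176*(-1) = -176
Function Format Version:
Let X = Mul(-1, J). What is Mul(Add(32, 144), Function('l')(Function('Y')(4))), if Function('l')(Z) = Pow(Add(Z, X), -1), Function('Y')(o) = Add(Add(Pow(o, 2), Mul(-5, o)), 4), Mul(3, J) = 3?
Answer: -176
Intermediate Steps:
J = 1 (J = Mul(Rational(1, 3), 3) = 1)
X = -1 (X = Mul(-1, 1) = -1)
Function('Y')(o) = Add(4, Pow(o, 2), Mul(-5, o))
Function('l')(Z) = Pow(Add(-1, Z), -1) (Function('l')(Z) = Pow(Add(Z, -1), -1) = Pow(Add(-1, Z), -1))
Mul(Add(32, 144), Function('l')(Function('Y')(4))) = Mul(Add(32, 144), Pow(Add(-1, Add(4, Pow(4, 2), Mul(-5, 4))), -1)) = Mul(176, Pow(Add(-1, Add(4, 16, -20)), -1)) = Mul(176, Pow(Add(-1, 0), -1)) = Mul(176, Pow(-1, -1)) = Mul(176, -1) = -176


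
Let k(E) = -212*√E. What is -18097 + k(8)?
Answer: -18097 - 424*√2 ≈ -18697.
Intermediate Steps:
-18097 + k(8) = -18097 - 424*√2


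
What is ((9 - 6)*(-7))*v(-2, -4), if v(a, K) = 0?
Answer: 0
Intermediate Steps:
((9 - 6)*(-7))*v(-2, -4) = ((9 - 6)*(-7))*0 = (3*(-7))*0 = -21*0 = 0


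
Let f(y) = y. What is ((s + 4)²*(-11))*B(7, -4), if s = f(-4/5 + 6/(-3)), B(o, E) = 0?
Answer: 0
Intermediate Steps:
s = -14/5 (s = -4/5 + 6/(-3) = -4*⅕ + 6*(-⅓) = -⅘ - 2 = -14/5 ≈ -2.8000)
((s + 4)²*(-11))*B(7, -4) = ((-14/5 + 4)²*(-11))*0 = ((6/5)²*(-11))*0 = ((36/25)*(-11))*0 = -396/25*0 = 0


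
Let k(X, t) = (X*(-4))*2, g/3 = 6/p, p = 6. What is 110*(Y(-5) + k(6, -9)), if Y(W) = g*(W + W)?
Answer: -8580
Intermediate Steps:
g = 3 (g = 3*(6/6) = 3*(6*(1/6)) = 3*1 = 3)
Y(W) = 6*W (Y(W) = 3*(W + W) = 3*(2*W) = 6*W)
k(X, t) = -8*X (k(X, t) = -4*X*2 = -8*X)
110*(Y(-5) + k(6, -9)) = 110*(6*(-5) - 8*6) = 110*(-30 - 48) = 110*(-78) = -8580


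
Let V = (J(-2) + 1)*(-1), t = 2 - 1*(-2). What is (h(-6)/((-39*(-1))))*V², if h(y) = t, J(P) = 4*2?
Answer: 108/13 ≈ 8.3077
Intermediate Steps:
t = 4 (t = 2 + 2 = 4)
J(P) = 8
h(y) = 4
V = -9 (V = (8 + 1)*(-1) = 9*(-1) = -9)
(h(-6)/((-39*(-1))))*V² = (4/((-39*(-1))))*(-9)² = (4/39)*81 = 108/13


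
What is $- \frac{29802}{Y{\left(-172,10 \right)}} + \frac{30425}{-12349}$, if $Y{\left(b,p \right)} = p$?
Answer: $- \frac{184164574}{61745} \approx -2982.7$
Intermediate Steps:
$- \frac{29802}{Y{\left(-172,10 \right)}} + \frac{30425}{-12349} = - \frac{29802}{10} + \frac{30425}{-12349} = \left(-29802\right) \frac{1}{10} + 30425 \left(- \frac{1}{12349}\right) = - \frac{14901}{5} - \frac{30425}{12349} = - \frac{184164574}{61745}$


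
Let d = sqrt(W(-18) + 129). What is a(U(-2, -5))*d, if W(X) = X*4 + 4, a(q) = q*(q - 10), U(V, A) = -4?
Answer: 56*sqrt(61) ≈ 437.37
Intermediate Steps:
a(q) = q*(-10 + q)
W(X) = 4 + 4*X (W(X) = 4*X + 4 = 4 + 4*X)
d = sqrt(61) (d = sqrt((4 + 4*(-18)) + 129) = sqrt((4 - 72) + 129) = sqrt(-68 + 129) = sqrt(61) ≈ 7.8102)
a(U(-2, -5))*d = (-4*(-10 - 4))*sqrt(61) = (-4*(-14))*sqrt(61) = 56*sqrt(61)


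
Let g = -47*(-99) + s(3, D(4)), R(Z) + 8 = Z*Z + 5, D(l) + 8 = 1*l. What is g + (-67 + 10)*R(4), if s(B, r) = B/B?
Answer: 3913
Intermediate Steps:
D(l) = -8 + l (D(l) = -8 + 1*l = -8 + l)
R(Z) = -3 + Z² (R(Z) = -8 + (Z*Z + 5) = -8 + (Z² + 5) = -8 + (5 + Z²) = -3 + Z²)
s(B, r) = 1
g = 4654 (g = -47*(-99) + 1 = 4653 + 1 = 4654)
g + (-67 + 10)*R(4) = 4654 + (-67 + 10)*(-3 + 4²) = 4654 - 57*(-3 + 16) = 4654 - 57*13 = 4654 - 741 = 3913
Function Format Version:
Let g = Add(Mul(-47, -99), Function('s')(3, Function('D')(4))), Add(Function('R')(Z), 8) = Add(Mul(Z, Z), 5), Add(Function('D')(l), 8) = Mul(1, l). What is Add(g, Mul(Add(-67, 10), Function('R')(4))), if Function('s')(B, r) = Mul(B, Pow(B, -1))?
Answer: 3913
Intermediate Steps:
Function('D')(l) = Add(-8, l) (Function('D')(l) = Add(-8, Mul(1, l)) = Add(-8, l))
Function('R')(Z) = Add(-3, Pow(Z, 2)) (Function('R')(Z) = Add(-8, Add(Mul(Z, Z), 5)) = Add(-8, Add(Pow(Z, 2), 5)) = Add(-8, Add(5, Pow(Z, 2))) = Add(-3, Pow(Z, 2)))
Function('s')(B, r) = 1
g = 4654 (g = Add(Mul(-47, -99), 1) = Add(4653, 1) = 4654)
Add(g, Mul(Add(-67, 10), Function('R')(4))) = Add(4654, Mul(Add(-67, 10), Add(-3, Pow(4, 2)))) = Add(4654, Mul(-57, Add(-3, 16))) = Add(4654, Mul(-57, 13)) = Add(4654, -741) = 3913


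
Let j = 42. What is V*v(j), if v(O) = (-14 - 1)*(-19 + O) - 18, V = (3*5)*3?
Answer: -16335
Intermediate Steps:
V = 45 (V = 15*3 = 45)
v(O) = 267 - 15*O (v(O) = -15*(-19 + O) - 18 = (285 - 15*O) - 18 = 267 - 15*O)
V*v(j) = 45*(267 - 15*42) = 45*(267 - 630) = 45*(-363) = -16335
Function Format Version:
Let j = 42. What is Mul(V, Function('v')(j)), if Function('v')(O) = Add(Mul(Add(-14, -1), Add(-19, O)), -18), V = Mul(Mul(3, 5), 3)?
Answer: -16335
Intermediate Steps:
V = 45 (V = Mul(15, 3) = 45)
Function('v')(O) = Add(267, Mul(-15, O)) (Function('v')(O) = Add(Mul(-15, Add(-19, O)), -18) = Add(Add(285, Mul(-15, O)), -18) = Add(267, Mul(-15, O)))
Mul(V, Function('v')(j)) = Mul(45, Add(267, Mul(-15, 42))) = Mul(45, Add(267, -630)) = Mul(45, -363) = -16335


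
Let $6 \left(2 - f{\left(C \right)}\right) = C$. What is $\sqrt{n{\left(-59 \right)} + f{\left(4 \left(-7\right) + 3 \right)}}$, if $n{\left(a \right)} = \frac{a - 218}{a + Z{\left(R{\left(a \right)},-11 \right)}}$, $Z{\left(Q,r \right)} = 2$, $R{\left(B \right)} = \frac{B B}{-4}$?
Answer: $\frac{\sqrt{15922}}{38} \approx 3.3206$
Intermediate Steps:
$R{\left(B \right)} = - \frac{B^{2}}{4}$ ($R{\left(B \right)} = B^{2} \left(- \frac{1}{4}\right) = - \frac{B^{2}}{4}$)
$n{\left(a \right)} = \frac{-218 + a}{2 + a}$ ($n{\left(a \right)} = \frac{a - 218}{a + 2} = \frac{-218 + a}{2 + a}$)
$f{\left(C \right)} = 2 - \frac{C}{6}$
$\sqrt{n{\left(-59 \right)} + f{\left(4 \left(-7\right) + 3 \right)}} = \sqrt{\frac{-218 - 59}{2 - 59} - \left(-2 + \frac{4 \left(-7\right) + 3}{6}\right)} = \sqrt{\frac{1}{-57} \left(-277\right) - \left(-2 + \frac{-28 + 3}{6}\right)} = \sqrt{\left(- \frac{1}{57}\right) \left(-277\right) + \left(2 - - \frac{25}{6}\right)} = \sqrt{\frac{277}{57} + \left(2 + \frac{25}{6}\right)} = \sqrt{\frac{277}{57} + \frac{37}{6}} = \sqrt{\frac{419}{38}} = \frac{\sqrt{15922}}{38}$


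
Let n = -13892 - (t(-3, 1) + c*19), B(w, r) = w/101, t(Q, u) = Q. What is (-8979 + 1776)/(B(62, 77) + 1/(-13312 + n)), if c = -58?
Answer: -18987100797/1618037 ≈ -11735.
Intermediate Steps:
B(w, r) = w/101 (B(w, r) = w*(1/101) = w/101)
n = -12787 (n = -13892 - (-3 - 58*19) = -13892 - (-3 - 1102) = -13892 - 1*(-1105) = -13892 + 1105 = -12787)
(-8979 + 1776)/(B(62, 77) + 1/(-13312 + n)) = (-8979 + 1776)/((1/101)*62 + 1/(-13312 - 12787)) = -7203/(62/101 + 1/(-26099)) = -7203/(62/101 - 1/26099) = -7203/1618037/2635999 = -7203*2635999/1618037 = -18987100797/1618037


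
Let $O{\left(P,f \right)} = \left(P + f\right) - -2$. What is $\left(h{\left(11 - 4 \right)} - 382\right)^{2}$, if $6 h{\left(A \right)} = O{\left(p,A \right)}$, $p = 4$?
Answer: $\frac{5193841}{36} \approx 1.4427 \cdot 10^{5}$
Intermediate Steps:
$O{\left(P,f \right)} = 2 + P + f$ ($O{\left(P,f \right)} = \left(P + f\right) + 2 = 2 + P + f$)
$h{\left(A \right)} = 1 + \frac{A}{6}$ ($h{\left(A \right)} = \frac{2 + 4 + A}{6} = \frac{6 + A}{6} = 1 + \frac{A}{6}$)
$\left(h{\left(11 - 4 \right)} - 382\right)^{2} = \left(\left(1 + \frac{11 - 4}{6}\right) - 382\right)^{2} = \left(\left(1 + \frac{1}{6} \cdot 7\right) - 382\right)^{2} = \left(\left(1 + \frac{7}{6}\right) - 382\right)^{2} = \left(\frac{13}{6} - 382\right)^{2} = \left(- \frac{2279}{6}\right)^{2} = \frac{5193841}{36}$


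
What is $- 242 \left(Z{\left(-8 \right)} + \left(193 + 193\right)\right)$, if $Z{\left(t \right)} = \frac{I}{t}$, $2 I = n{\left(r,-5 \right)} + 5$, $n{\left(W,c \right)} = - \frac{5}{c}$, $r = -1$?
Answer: $- \frac{373285}{4} \approx -93321.0$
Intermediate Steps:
$I = 3$ ($I = \frac{- \frac{5}{-5} + 5}{2} = \frac{\left(-5\right) \left(- \frac{1}{5}\right) + 5}{2} = \frac{1 + 5}{2} = \frac{1}{2} \cdot 6 = 3$)
$Z{\left(t \right)} = \frac{3}{t}$
$- 242 \left(Z{\left(-8 \right)} + \left(193 + 193\right)\right) = - 242 \left(\frac{3}{-8} + \left(193 + 193\right)\right) = - 242 \left(3 \left(- \frac{1}{8}\right) + 386\right) = - 242 \left(- \frac{3}{8} + 386\right) = \left(-242\right) \frac{3085}{8} = - \frac{373285}{4}$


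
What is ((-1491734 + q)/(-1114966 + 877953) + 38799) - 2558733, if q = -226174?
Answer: -597255399234/237013 ≈ -2.5199e+6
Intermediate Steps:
((-1491734 + q)/(-1114966 + 877953) + 38799) - 2558733 = ((-1491734 - 226174)/(-1114966 + 877953) + 38799) - 2558733 = (-1717908/(-237013) + 38799) - 2558733 = (-1717908*(-1/237013) + 38799) - 2558733 = (1717908/237013 + 38799) - 2558733 = 9197585295/237013 - 2558733 = -597255399234/237013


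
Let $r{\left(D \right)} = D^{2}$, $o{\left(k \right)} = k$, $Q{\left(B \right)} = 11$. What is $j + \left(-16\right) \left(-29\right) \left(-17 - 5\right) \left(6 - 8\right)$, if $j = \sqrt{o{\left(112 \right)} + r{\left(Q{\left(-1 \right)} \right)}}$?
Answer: $20416 + \sqrt{233} \approx 20431.0$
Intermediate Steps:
$j = \sqrt{233}$ ($j = \sqrt{112 + 11^{2}} = \sqrt{112 + 121} = \sqrt{233} \approx 15.264$)
$j + \left(-16\right) \left(-29\right) \left(-17 - 5\right) \left(6 - 8\right) = \sqrt{233} + \left(-16\right) \left(-29\right) \left(-17 - 5\right) \left(6 - 8\right) = \sqrt{233} + 464 \left(\left(-22\right) \left(-2\right)\right) = \sqrt{233} + 464 \cdot 44 = \sqrt{233} + 20416 = 20416 + \sqrt{233}$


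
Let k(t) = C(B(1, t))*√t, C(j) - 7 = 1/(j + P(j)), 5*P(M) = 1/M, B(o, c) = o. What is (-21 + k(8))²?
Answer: 8387/9 - 658*√2 ≈ 1.3364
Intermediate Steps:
P(M) = 1/(5*M)
C(j) = 7 + 1/(j + 1/(5*j))
k(t) = 47*√t/6 (k(t) = ((7 + 5*1*(1 + 7*1))/(1 + 5*1²))*√t = ((7 + 5*1*(1 + 7))/(1 + 5*1))*√t = ((7 + 5*1*8)/(1 + 5))*√t = ((7 + 40)/6)*√t = ((⅙)*47)*√t = 47*√t/6)
(-21 + k(8))² = (-21 + 47*√8/6)² = (-21 + 47*(2*√2)/6)² = (-21 + 47*√2/3)²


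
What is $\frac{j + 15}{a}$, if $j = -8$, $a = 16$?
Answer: $\frac{7}{16} \approx 0.4375$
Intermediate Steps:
$\frac{j + 15}{a} = \frac{-8 + 15}{16} = \frac{1}{16} \cdot 7 = \frac{7}{16}$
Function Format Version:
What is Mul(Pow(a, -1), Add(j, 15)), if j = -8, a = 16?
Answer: Rational(7, 16) ≈ 0.43750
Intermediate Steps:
Mul(Pow(a, -1), Add(j, 15)) = Mul(Pow(16, -1), Add(-8, 15)) = Mul(Rational(1, 16), 7) = Rational(7, 16)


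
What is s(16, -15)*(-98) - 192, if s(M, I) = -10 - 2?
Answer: 984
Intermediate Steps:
s(M, I) = -12
s(16, -15)*(-98) - 192 = -12*(-98) - 192 = 1176 - 192 = 984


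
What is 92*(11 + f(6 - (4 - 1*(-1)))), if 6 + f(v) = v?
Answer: 552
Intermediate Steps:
f(v) = -6 + v
92*(11 + f(6 - (4 - 1*(-1)))) = 92*(11 + (-6 + (6 - (4 - 1*(-1))))) = 92*(11 + (-6 + (6 - (4 + 1)))) = 92*(11 + (-6 + (6 - 1*5))) = 92*(11 + (-6 + (6 - 5))) = 92*(11 + (-6 + 1)) = 92*(11 - 5) = 92*6 = 552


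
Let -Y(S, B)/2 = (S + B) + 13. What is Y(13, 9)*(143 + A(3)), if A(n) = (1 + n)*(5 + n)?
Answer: -12250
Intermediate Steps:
Y(S, B) = -26 - 2*B - 2*S (Y(S, B) = -2*((S + B) + 13) = -2*((B + S) + 13) = -2*(13 + B + S) = -26 - 2*B - 2*S)
Y(13, 9)*(143 + A(3)) = (-26 - 2*9 - 2*13)*(143 + (5 + 3**2 + 6*3)) = (-26 - 18 - 26)*(143 + (5 + 9 + 18)) = -70*(143 + 32) = -70*175 = -12250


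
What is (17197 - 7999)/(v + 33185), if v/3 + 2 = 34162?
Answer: 9198/135665 ≈ 0.067799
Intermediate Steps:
v = 102480 (v = -6 + 3*34162 = -6 + 102486 = 102480)
(17197 - 7999)/(v + 33185) = (17197 - 7999)/(102480 + 33185) = 9198/135665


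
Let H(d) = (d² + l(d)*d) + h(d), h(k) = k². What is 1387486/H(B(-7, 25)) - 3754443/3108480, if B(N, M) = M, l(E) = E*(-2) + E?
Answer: 287375063627/129520000 ≈ 2218.8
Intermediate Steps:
l(E) = -E (l(E) = -2*E + E = -E)
H(d) = d² (H(d) = (d² + (-d)*d) + d² = (d² - d²) + d² = 0 + d² = d²)
1387486/H(B(-7, 25)) - 3754443/3108480 = 1387486/(25²) - 3754443/3108480 = 1387486/625 - 3754443*1/3108480 = 1387486*(1/625) - 1251481/1036160 = 1387486/625 - 1251481/1036160 = 287375063627/129520000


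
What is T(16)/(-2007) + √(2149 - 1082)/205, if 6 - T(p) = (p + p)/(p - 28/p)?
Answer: -214/114399 + √1067/205 ≈ 0.15747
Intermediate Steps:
T(p) = 6 - 2*p/(p - 28/p) (T(p) = 6 - (p + p)/(p - 28/p) = 6 - 2*p/(p - 28/p))
T(16)/(-2007) + √(2149 - 1082)/205 = (4*(-42 + 16²)/(-28 + 16²))/(-2007) + √(2149 - 1082)/205 = (4*(-42 + 256)/(-28 + 256))*(-1/2007) + √1067*(1/205) = (4*214/228)*(-1/2007) + √1067/205 = (4*(1/228)*214)*(-1/2007) + √1067/205 = (214/57)*(-1/2007) + √1067/205 = -214/114399 + √1067/205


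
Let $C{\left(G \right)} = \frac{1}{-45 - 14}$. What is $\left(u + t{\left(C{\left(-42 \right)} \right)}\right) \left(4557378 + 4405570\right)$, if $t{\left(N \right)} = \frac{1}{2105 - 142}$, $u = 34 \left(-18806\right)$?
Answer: $- \frac{11249844639310348}{1963} \approx -5.7309 \cdot 10^{12}$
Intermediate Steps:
$u = -639404$
$C{\left(G \right)} = - \frac{1}{59}$ ($C{\left(G \right)} = \frac{1}{-59} = - \frac{1}{59}$)
$t{\left(N \right)} = \frac{1}{1963}$
$\left(u + t{\left(C{\left(-42 \right)} \right)}\right) \left(4557378 + 4405570\right) = \left(-639404 + \frac{1}{1963}\right) \left(4557378 + 4405570\right) = \left(- \frac{1255150051}{1963}\right) 8962948 = - \frac{11249844639310348}{1963}$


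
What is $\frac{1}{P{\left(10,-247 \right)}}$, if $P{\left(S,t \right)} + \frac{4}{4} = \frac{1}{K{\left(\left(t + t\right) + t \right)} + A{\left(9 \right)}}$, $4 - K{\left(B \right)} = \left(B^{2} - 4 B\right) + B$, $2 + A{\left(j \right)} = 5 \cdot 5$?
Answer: $- \frac{551277}{551278} \approx -1.0$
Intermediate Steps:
$A{\left(j \right)} = 23$ ($A{\left(j \right)} = -2 + 5 \cdot 5 = -2 + 25 = 23$)
$K{\left(B \right)} = 4 - B^{2} + 3 B$ ($K{\left(B \right)} = 4 - \left(\left(B^{2} - 4 B\right) + B\right) = 4 - \left(B^{2} - 3 B\right) = 4 - B^{2} + 3 B$)
$P{\left(S,t \right)} = -1 + \frac{1}{27 - 9 t^{2} + 9 t}$ ($P{\left(S,t \right)} = -1 + \frac{1}{\left(4 - \left(\left(t + t\right) + t\right)^{2} + 3 \left(\left(t + t\right) + t\right)\right) + 23} = -1 + \frac{1}{\left(4 - \left(2 t + t\right)^{2} + 3 \left(2 t + t\right)\right) + 23} = -1 + \frac{1}{\left(4 - \left(3 t\right)^{2} + 3 \cdot 3 t\right) + 23} = -1 + \frac{1}{\left(4 - 9 t^{2} + 9 t\right) + 23} = -1 + \frac{1}{27 - 9 t^{2} + 9 t}$)
$\frac{1}{P{\left(10,-247 \right)}} = \frac{1}{\frac{1}{3 - 247 - \left(-247\right)^{2}} \left(- \frac{26}{9} + \left(-247\right)^{2} - -247\right)} = \frac{1}{\frac{1}{3 - 247 - 61009} \left(- \frac{26}{9} + 61009 + 247\right)} = \frac{1}{\frac{1}{3 - 247 - 61009} \cdot \frac{551278}{9}} = \frac{1}{\frac{1}{-61253} \cdot \frac{551278}{9}} = \frac{1}{\left(- \frac{1}{61253}\right) \frac{551278}{9}} = \frac{1}{- \frac{551278}{551277}} = - \frac{551277}{551278}$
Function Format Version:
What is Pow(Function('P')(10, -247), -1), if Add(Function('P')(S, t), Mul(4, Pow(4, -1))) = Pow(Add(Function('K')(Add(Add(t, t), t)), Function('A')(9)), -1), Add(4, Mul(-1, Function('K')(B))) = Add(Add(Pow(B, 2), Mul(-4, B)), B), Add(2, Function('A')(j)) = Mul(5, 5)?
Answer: Rational(-551277, 551278) ≈ -1.0000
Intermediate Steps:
Function('A')(j) = 23 (Function('A')(j) = Add(-2, Mul(5, 5)) = Add(-2, 25) = 23)
Function('K')(B) = Add(4, Mul(-1, Pow(B, 2)), Mul(3, B)) (Function('K')(B) = Add(4, Mul(-1, Add(Add(Pow(B, 2), Mul(-4, B)), B))) = Add(4, Mul(-1, Add(Pow(B, 2), Mul(-3, B)))) = Add(4, Add(Mul(-1, Pow(B, 2)), Mul(3, B))) = Add(4, Mul(-1, Pow(B, 2)), Mul(3, B)))
Function('P')(S, t) = Add(-1, Pow(Add(27, Mul(-9, Pow(t, 2)), Mul(9, t)), -1)) (Function('P')(S, t) = Add(-1, Pow(Add(Add(4, Mul(-1, Pow(Add(Add(t, t), t), 2)), Mul(3, Add(Add(t, t), t))), 23), -1)) = Add(-1, Pow(Add(Add(4, Mul(-1, Pow(Add(Mul(2, t), t), 2)), Mul(3, Add(Mul(2, t), t))), 23), -1)) = Add(-1, Pow(Add(Add(4, Mul(-1, Pow(Mul(3, t), 2)), Mul(3, Mul(3, t))), 23), -1)) = Add(-1, Pow(Add(Add(4, Mul(-1, Mul(9, Pow(t, 2))), Mul(9, t)), 23), -1)) = Add(-1, Pow(Add(Add(4, Mul(-9, Pow(t, 2)), Mul(9, t)), 23), -1)) = Add(-1, Pow(Add(27, Mul(-9, Pow(t, 2)), Mul(9, t)), -1)))
Pow(Function('P')(10, -247), -1) = Pow(Mul(Pow(Add(3, -247, Mul(-1, Pow(-247, 2))), -1), Add(Rational(-26, 9), Pow(-247, 2), Mul(-1, -247))), -1) = Pow(Mul(Pow(Add(3, -247, Mul(-1, 61009)), -1), Add(Rational(-26, 9), 61009, 247)), -1) = Pow(Mul(Pow(Add(3, -247, -61009), -1), Rational(551278, 9)), -1) = Pow(Mul(Pow(-61253, -1), Rational(551278, 9)), -1) = Pow(Mul(Rational(-1, 61253), Rational(551278, 9)), -1) = Pow(Rational(-551278, 551277), -1) = Rational(-551277, 551278)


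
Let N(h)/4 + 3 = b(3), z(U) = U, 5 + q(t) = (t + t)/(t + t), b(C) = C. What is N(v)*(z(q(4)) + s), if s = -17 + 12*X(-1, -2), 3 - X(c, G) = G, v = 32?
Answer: 0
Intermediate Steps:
q(t) = -4 (q(t) = -5 + (t + t)/(t + t) = -5 + (2*t)/((2*t)) = -5 + (2*t)*(1/(2*t)) = -5 + 1 = -4)
N(h) = 0 (N(h) = -12 + 4*3 = -12 + 12 = 0)
X(c, G) = 3 - G
s = 43 (s = -17 + 12*(3 - 1*(-2)) = -17 + 12*(3 + 2) = -17 + 12*5 = -17 + 60 = 43)
N(v)*(z(q(4)) + s) = 0*(-4 + 43) = 0*39 = 0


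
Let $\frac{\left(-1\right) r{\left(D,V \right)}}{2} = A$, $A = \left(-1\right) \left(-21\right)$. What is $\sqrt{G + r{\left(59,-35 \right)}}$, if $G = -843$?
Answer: $i \sqrt{885} \approx 29.749 i$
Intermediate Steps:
$A = 21$
$r{\left(D,V \right)} = -42$ ($r{\left(D,V \right)} = \left(-2\right) 21 = -42$)
$\sqrt{G + r{\left(59,-35 \right)}} = \sqrt{-843 - 42} = \sqrt{-885} = i \sqrt{885}$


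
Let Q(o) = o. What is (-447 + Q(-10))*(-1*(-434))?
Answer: -198338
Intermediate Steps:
(-447 + Q(-10))*(-1*(-434)) = (-447 - 10)*(-1*(-434)) = -457*434 = -198338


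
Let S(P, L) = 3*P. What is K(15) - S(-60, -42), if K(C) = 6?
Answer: 186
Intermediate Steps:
K(15) - S(-60, -42) = 6 - 3*(-60) = 6 - 1*(-180) = 6 + 180 = 186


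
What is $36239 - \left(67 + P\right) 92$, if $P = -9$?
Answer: $30903$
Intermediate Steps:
$36239 - \left(67 + P\right) 92 = 36239 - \left(67 - 9\right) 92 = 36239 - 58 \cdot 92 = 36239 - 5336 = 30903$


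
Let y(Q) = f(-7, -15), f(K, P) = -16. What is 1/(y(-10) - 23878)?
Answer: -1/23894 ≈ -4.1851e-5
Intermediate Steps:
y(Q) = -16
1/(y(-10) - 23878) = 1/(-16 - 23878) = 1/(-23894) = -1/23894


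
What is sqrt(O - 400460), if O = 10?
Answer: 5*I*sqrt(16018) ≈ 632.81*I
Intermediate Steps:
sqrt(O - 400460) = sqrt(10 - 400460) = sqrt(-400450) = 5*I*sqrt(16018)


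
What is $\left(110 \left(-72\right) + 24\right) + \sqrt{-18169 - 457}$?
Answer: $-7896 + i \sqrt{18626} \approx -7896.0 + 136.48 i$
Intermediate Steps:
$\left(110 \left(-72\right) + 24\right) + \sqrt{-18169 - 457} = \left(-7920 + 24\right) + \sqrt{-18626} = -7896 + i \sqrt{18626}$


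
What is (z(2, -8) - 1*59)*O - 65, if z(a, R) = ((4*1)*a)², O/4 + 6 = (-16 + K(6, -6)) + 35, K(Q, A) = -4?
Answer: 115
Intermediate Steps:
O = 36 (O = -24 + 4*((-16 - 4) + 35) = -24 + 4*(-20 + 35) = -24 + 4*15 = -24 + 60 = 36)
z(a, R) = 16*a² (z(a, R) = (4*a)² = 16*a²)
(z(2, -8) - 1*59)*O - 65 = (16*2² - 1*59)*36 - 65 = (16*4 - 59)*36 - 65 = (64 - 59)*36 - 65 = 5*36 - 65 = 180 - 65 = 115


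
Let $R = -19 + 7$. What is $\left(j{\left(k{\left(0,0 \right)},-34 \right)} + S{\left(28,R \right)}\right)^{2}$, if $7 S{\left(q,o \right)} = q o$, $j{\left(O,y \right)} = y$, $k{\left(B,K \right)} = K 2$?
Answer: $6724$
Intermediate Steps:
$k{\left(B,K \right)} = 2 K$
$R = -12$
$S{\left(q,o \right)} = \frac{o q}{7}$ ($S{\left(q,o \right)} = \frac{q o}{7} = \frac{o q}{7}$)
$\left(j{\left(k{\left(0,0 \right)},-34 \right)} + S{\left(28,R \right)}\right)^{2} = \left(-34 + \frac{1}{7} \left(-12\right) 28\right)^{2} = \left(-34 - 48\right)^{2} = \left(-82\right)^{2} = 6724$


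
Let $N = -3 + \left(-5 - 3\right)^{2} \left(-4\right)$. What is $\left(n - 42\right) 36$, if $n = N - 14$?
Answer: $-11340$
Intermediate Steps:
$N = -259$ ($N = -3 + \left(-8\right)^{2} \left(-4\right) = -3 + 64 \left(-4\right) = -3 - 256 = -259$)
$n = -273$ ($n = -259 - 14 = -273$)
$\left(n - 42\right) 36 = \left(-273 - 42\right) 36 = \left(-315\right) 36 = -11340$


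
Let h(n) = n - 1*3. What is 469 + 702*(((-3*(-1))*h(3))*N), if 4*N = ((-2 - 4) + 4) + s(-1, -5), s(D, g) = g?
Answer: 469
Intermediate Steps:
h(n) = -3 + n (h(n) = n - 3 = -3 + n)
N = -7/4 (N = (((-2 - 4) + 4) - 5)/4 = ((-6 + 4) - 5)/4 = (-2 - 5)/4 = (¼)*(-7) = -7/4 ≈ -1.7500)
469 + 702*(((-3*(-1))*h(3))*N) = 469 + 702*(((-3*(-1))*(-3 + 3))*(-7/4)) = 469 + 702*((3*0)*(-7/4)) = 469 + 702*(0*(-7/4)) = 469 + 702*0 = 469 + 0 = 469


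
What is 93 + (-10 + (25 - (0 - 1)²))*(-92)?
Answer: -1195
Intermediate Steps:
93 + (-10 + (25 - (0 - 1)²))*(-92) = 93 + (-10 + (25 - 1*(-1)²))*(-92) = 93 + (-10 + (25 - 1*1))*(-92) = 93 + (-10 + (25 - 1))*(-92) = 93 + (-10 + 24)*(-92) = 93 + 14*(-92) = 93 - 1288 = -1195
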